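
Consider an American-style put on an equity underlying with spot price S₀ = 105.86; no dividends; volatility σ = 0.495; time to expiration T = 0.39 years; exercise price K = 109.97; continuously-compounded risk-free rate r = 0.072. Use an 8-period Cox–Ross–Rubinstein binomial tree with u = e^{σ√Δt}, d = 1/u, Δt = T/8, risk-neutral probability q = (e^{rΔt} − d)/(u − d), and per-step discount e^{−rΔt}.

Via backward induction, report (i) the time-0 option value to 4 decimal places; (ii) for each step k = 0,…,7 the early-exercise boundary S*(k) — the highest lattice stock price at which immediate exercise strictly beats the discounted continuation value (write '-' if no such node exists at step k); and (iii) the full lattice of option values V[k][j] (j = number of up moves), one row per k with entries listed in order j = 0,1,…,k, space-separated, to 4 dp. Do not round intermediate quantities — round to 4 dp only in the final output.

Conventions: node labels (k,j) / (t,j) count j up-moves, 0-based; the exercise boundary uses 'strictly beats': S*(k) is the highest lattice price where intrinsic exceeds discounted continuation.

price = 14.1117
boundary = - - - 76.2668 68.3708 76.2668 85.0748 94.9001
tree:
14.1117
19.4924 8.5850
26.0916 12.7298 4.3113
33.7032 18.3176 6.9766 1.5545
41.5992 25.4103 11.0303 2.7866 0.2769
48.6778 33.7032 16.9188 4.9503 0.5434 0.0000
55.0235 41.5992 24.8952 8.6972 1.0667 0.0000 0.0000
60.7123 48.6778 33.7032 15.0699 2.0938 0.0000 0.0000 0.0000
65.8120 55.0235 41.5992 24.8952 4.1100 0.0000 0.0000 0.0000 0.0000

params: Δt=0.04875 u=1.11549 d=0.89647 q=0.48876 e^(-rΔt)=0.99650
t_8 payoffs: 65.8120 55.0235 41.5992 24.8952 4.1100 0.0000 0.0000 0.0000 0.0000
t_7: node(7,0) S=49.2577 payoff=60.7123 vs cont=60.3270 → 60.7123 [stop]  node(7,1) S=61.2922 payoff=48.6778 vs cont=48.2925 → 48.6778 [stop]  node(7,2) S=76.2668 payoff=33.7032 vs cont=33.3178 → 33.7032 [stop]  node(7,3) S=94.9001 payoff=15.0699 vs cont=14.6846 → 15.0699 [stop]  node(7,4) S=118.0857 payoff=0.0000 vs cont=2.0938 → 2.0938 [wait]  node(7,5) S=146.9359 payoff=0.0000 vs cont=0.0000 → 0.0000 [wait]  node(7,6) S=182.8347 payoff=0.0000 vs cont=0.0000 → 0.0000 [wait]  node(7,7) S=227.5042 payoff=0.0000 vs cont=0.0000 → 0.0000 [wait]  ⇒ S*(7)=94.9001
t_6: node(6,0) S=54.9465 payoff=55.0235 vs cont=54.6382 → 55.0235 [stop]  node(6,1) S=68.3708 payoff=41.5992 vs cont=41.2139 → 41.5992 [stop]  node(6,2) S=85.0748 payoff=24.8952 vs cont=24.5098 → 24.8952 [stop]  node(6,3) S=105.8600 payoff=4.1100 vs cont=8.6972 → 8.6972 [wait]  node(6,4) S=131.7233 payoff=0.0000 vs cont=1.0667 → 1.0667 [wait]  node(6,5) S=163.9054 payoff=0.0000 vs cont=0.0000 → 0.0000 [wait]  node(6,6) S=203.9502 payoff=0.0000 vs cont=0.0000 → 0.0000 [wait]  ⇒ S*(6)=85.0748
t_5: node(5,0) S=61.2922 payoff=48.6778 vs cont=48.2925 → 48.6778 [stop]  node(5,1) S=76.2668 payoff=33.7032 vs cont=33.3178 → 33.7032 [stop]  node(5,2) S=94.9001 payoff=15.0699 vs cont=16.9188 → 16.9188 [wait]  node(5,3) S=118.0857 payoff=0.0000 vs cont=4.9503 → 4.9503 [wait]  node(5,4) S=146.9359 payoff=0.0000 vs cont=0.5434 → 0.5434 [wait]  node(5,5) S=182.8347 payoff=0.0000 vs cont=0.0000 → 0.0000 [wait]  ⇒ S*(5)=76.2668
t_4: node(4,0) S=68.3708 payoff=41.5992 vs cont=41.2139 → 41.5992 [stop]  node(4,1) S=85.0748 payoff=24.8952 vs cont=25.4103 → 25.4103 [wait]  node(4,2) S=105.8600 payoff=4.1100 vs cont=11.0303 → 11.0303 [wait]  node(4,3) S=131.7233 payoff=0.0000 vs cont=2.7866 → 2.7866 [wait]  node(4,4) S=163.9054 payoff=0.0000 vs cont=0.2769 → 0.2769 [wait]  ⇒ S*(4)=68.3708
t_3: node(3,0) S=76.2668 payoff=33.7032 vs cont=33.5687 → 33.7032 [stop]  node(3,1) S=94.9001 payoff=15.0699 vs cont=18.3176 → 18.3176 [wait]  node(3,2) S=118.0857 payoff=0.0000 vs cont=6.9766 → 6.9766 [wait]  node(3,3) S=146.9359 payoff=0.0000 vs cont=1.5545 → 1.5545 [wait]  ⇒ S*(3)=76.2668
t_2: node(2,0) S=85.0748 payoff=24.8952 vs cont=26.0916 → 26.0916 [wait]  node(2,1) S=105.8600 payoff=4.1100 vs cont=12.7298 → 12.7298 [wait]  node(2,2) S=131.7233 payoff=0.0000 vs cont=4.3113 → 4.3113 [wait]  ⇒ S*(2)=-
t_1: node(1,0) S=94.9001 payoff=15.0699 vs cont=19.4924 → 19.4924 [wait]  node(1,1) S=118.0857 payoff=0.0000 vs cont=8.5850 → 8.5850 [wait]  ⇒ S*(1)=-
t_0: node(0,0) S=105.8600 payoff=4.1100 vs cont=14.1117 → 14.1117 [wait]  ⇒ S*(0)=-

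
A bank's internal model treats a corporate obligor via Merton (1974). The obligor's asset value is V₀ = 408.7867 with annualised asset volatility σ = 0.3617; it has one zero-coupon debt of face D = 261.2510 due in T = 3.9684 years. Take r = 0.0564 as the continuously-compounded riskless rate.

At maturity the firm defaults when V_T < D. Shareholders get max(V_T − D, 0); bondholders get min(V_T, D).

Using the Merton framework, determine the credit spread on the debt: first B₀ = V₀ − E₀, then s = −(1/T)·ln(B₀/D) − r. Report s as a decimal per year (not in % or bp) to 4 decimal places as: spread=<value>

With assets at 408.7867 and a single debt payment of 261.2510 at 3.9684 years:
d₁ = [ln(V₀/D) + (r + σ²/2)T] / (σ√T)
   = [ln(408.7867/261.2510) + (0.0564 + 0.5·0.3617²)·3.9684] / (0.3617·√3.9684)
   = [0.447712 + 0.483404] / 0.720537 = 1.292254
d₂ = d₁ − σ√T = 1.292254 − 0.720537 = 0.571717
N(d₁) = 0.901865,  N(d₂) = 0.716243,  e^(−rT) = 0.799461
E₀ = V₀·N(d₁) − D·e^(−rT)·N(d₂)
   = 408.7867·0.901865 − 261.2510·0.799461·0.716243 = 219.076077
B₀ = V₀ − E₀ = 408.7867 − 219.076077 = 189.710623
spread = −(1/T)·ln(B₀/D) − r = −(1/3.9684)·ln(189.710623/261.2510) − 0.0564 = 0.02423244

spread=0.0242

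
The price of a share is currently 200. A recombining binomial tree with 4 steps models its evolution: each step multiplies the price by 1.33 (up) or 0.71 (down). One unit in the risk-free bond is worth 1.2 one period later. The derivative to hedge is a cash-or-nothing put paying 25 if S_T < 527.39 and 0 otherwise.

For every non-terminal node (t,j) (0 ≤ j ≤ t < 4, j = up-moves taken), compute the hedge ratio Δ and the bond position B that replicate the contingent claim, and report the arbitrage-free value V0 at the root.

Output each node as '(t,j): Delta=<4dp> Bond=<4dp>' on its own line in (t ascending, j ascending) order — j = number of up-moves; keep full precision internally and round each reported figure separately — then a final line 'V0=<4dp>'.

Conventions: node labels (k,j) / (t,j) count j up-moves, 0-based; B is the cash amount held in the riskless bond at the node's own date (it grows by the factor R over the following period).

The replicating-portfolio and risk-neutral prices coincide; use p* = (1.2−0.71)/(1.33−0.71) = 0.7903 for the latter.
Expiry values: V(4,0)=25.0000, V(4,1)=25.0000, V(4,2)=25.0000, V(4,3)=25.0000, V(4,4)=0.0000
Node (3,0) S=71.5822: V=(p*·25.0000+(1−p*)·25.0000)/1.2=20.8333; Δ=(25.0000−25.0000)/(95.2043−50.8234)=0.0000; B=V−Δ·S=20.8333
Node (3,1) S=134.0906: V=(p*·25.0000+(1−p*)·25.0000)/1.2=20.8333; Δ=(25.0000−25.0000)/(178.3405−95.2043)=0.0000; B=V−Δ·S=20.8333
Node (3,2) S=251.1838: V=(p*·25.0000+(1−p*)·25.0000)/1.2=20.8333; Δ=(25.0000−25.0000)/(334.0745−178.3405)=0.0000; B=V−Δ·S=20.8333
Node (3,3) S=470.5274: V=(p*·0.0000+(1−p*)·25.0000)/1.2=4.3683; Δ=(0.0000−25.0000)/(625.8014−334.0745)=-0.0857; B=V−Δ·S=44.6909
Node (2,0) S=100.8200: V=(p*·20.8333+(1−p*)·20.8333)/1.2=17.3611; Δ=(20.8333−20.8333)/(134.0906−71.5822)=0.0000; B=V−Δ·S=17.3611
Node (2,1) S=188.8600: V=(p*·20.8333+(1−p*)·20.8333)/1.2=17.3611; Δ=(20.8333−20.8333)/(251.1838−134.0906)=0.0000; B=V−Δ·S=17.3611
Node (2,2) S=353.7800: V=(p*·4.3683+(1−p*)·20.8333)/1.2=6.5172; Δ=(4.3683−20.8333)/(470.5274−251.1838)=-0.0751; B=V−Δ·S=33.0737
Node (1,0) S=142.0000: V=(p*·17.3611+(1−p*)·17.3611)/1.2=14.4676; Δ=(17.3611−17.3611)/(188.8600−100.8200)=0.0000; B=V−Δ·S=14.4676
Node (1,1) S=266.0000: V=(p*·6.5172+(1−p*)·17.3611)/1.2=7.3258; Δ=(6.5172−17.3611)/(353.7800−188.8600)=-0.0658; B=V−Δ·S=24.8160
Node (0,0) S=200.0000: V=(p*·7.3258+(1−p*)·14.4676)/1.2=7.3527; Δ=(7.3258−14.4676)/(266.0000−142.0000)=-0.0576; B=V−Δ·S=18.8718
Verification: the root portfolio costs Δ(0,0)·S0 + B(0,0) = 7.3527, matching V0.

(0,0): Delta=-0.0576 Bond=18.8718
(1,0): Delta=0.0000 Bond=14.4676
(1,1): Delta=-0.0658 Bond=24.8160
(2,0): Delta=0.0000 Bond=17.3611
(2,1): Delta=0.0000 Bond=17.3611
(2,2): Delta=-0.0751 Bond=33.0737
(3,0): Delta=0.0000 Bond=20.8333
(3,1): Delta=0.0000 Bond=20.8333
(3,2): Delta=0.0000 Bond=20.8333
(3,3): Delta=-0.0857 Bond=44.6909
V0=7.3527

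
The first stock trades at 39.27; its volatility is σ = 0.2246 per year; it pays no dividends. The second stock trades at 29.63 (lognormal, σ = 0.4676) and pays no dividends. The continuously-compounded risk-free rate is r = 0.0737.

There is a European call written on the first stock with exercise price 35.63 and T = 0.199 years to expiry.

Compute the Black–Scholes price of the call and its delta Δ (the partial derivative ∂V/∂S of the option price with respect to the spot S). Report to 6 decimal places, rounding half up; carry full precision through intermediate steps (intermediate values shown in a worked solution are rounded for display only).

price = 4.405254
Δ = 0.878462

σ√T = 0.2246·√0.199 = 0.100193
d₁ = (ln(S/K) + (r+σ²/2)T) / (σ√T) = (ln(39.27/35.63) + (0.0737+0.2246²/2)·0.199) / 0.100193 = (0.097273 + 0.019686) / 0.100193 = 1.167335
d₂ = d₁ − σ√T = 1.167335 − 0.100193 = 1.067142
e^{−rT} = 0.985441
N(d₁) = 0.878462,  N(d₂) = 0.857046
Call price V = S·N(d₁) − K·e^{−rT}·N(d₂) = 34.497219 − 30.091964 = 4.405254
Δ = N(d₁) = 0.878462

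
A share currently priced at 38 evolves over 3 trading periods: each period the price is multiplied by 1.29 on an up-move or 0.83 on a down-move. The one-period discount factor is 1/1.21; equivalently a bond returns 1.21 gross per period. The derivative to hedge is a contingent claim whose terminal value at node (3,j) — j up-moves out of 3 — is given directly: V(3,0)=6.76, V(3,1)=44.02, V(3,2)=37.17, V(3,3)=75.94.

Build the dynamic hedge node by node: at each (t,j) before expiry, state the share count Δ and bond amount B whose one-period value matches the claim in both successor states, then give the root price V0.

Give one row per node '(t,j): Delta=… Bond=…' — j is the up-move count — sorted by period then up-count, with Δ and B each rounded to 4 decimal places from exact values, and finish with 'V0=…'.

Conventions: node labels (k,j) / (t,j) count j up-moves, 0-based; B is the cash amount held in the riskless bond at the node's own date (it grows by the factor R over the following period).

(0,0): Delta=1.0009 Bond=-4.5169
(1,0): Delta=0.0468 Bond=24.6282
(1,1): Delta=1.1302 Bond=-11.8009
(2,0): Delta=3.0942 Bond=-49.9752
(2,1): Delta=-0.3660 Bond=46.5949
(2,2): Delta=1.3328 Bond=-27.0947
V0=33.5182

Under the risk-neutral measure, an up-move has probability p* = (R−d)/(u−d) = 0.8261 and values discount at R = 1.21.
Payoffs at expiry: V(3,0)=6.7600, V(3,1)=44.0200, V(3,2)=37.1700, V(3,3)=75.9400
  t=2,j=0: stock 26.1782 → up 33.7699 (V=44.0200), down 21.7279 (V=6.7600). Price 31.0248; hedge Δ=3.0942, bond B=-49.9752.
  t=2,j=1: stock 40.6866 → up 52.4857 (V=37.1700), down 33.7699 (V=44.0200). Price 31.7036; hedge Δ=-0.3660, bond B=46.5949.
  t=2,j=2: stock 63.2358 → up 81.5742 (V=75.9400), down 52.4857 (V=37.1700). Price 57.1879; hedge Δ=1.3328, bond B=-27.0947.
  t=1,j=0: stock 31.5400 → up 40.6866 (V=31.7036), down 26.1782 (V=31.0248). Price 26.1037; hedge Δ=0.0468, bond B=24.6282.
  t=1,j=1: stock 49.0200 → up 63.2358 (V=57.1879), down 40.6866 (V=31.7036). Price 43.5999; hedge Δ=1.1302, bond B=-11.8009.
  t=0,j=0: stock 38.0000 → up 49.0200 (V=43.5999), down 31.5400 (V=26.1037). Price 33.5182; hedge Δ=1.0009, bond B=-4.5169.
Check: Δ(0,0)·S0 + B(0,0) = 33.5182 = V0.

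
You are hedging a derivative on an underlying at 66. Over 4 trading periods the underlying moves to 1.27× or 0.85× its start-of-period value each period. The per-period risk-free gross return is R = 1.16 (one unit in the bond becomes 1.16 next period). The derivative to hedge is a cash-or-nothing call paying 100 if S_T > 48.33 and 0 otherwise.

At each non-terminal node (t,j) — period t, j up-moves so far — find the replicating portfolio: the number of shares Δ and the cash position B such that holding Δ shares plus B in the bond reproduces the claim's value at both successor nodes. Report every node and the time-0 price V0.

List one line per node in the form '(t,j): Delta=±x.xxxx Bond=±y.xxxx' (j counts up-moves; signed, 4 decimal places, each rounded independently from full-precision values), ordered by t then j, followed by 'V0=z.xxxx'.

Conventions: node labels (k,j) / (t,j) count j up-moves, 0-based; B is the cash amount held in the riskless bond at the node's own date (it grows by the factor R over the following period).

(0,0): Delta=0.0415 Bond=52.2289
(1,0): Delta=0.2164 Bond=50.7775
(1,1): Delta=0.0000 Bond=64.0658
(2,0): Delta=1.1273 Bond=15.4615
(2,1): Delta=0.0000 Bond=74.3163
(2,2): Delta=0.0000 Bond=74.3163
(3,0): Delta=5.8742 Bond=-174.4663
(3,1): Delta=0.0000 Bond=86.2069
(3,2): Delta=0.0000 Bond=86.2069
(3,3): Delta=0.0000 Bond=86.2069
V0=54.9692

Under the risk-neutral measure, an up-move has probability p* = (R−d)/(u−d) = 0.7381 and values discount at R = 1.16.
Expiry values: V(4,0)=0.0000, V(4,1)=100.0000, V(4,2)=100.0000, V(4,3)=100.0000, V(4,4)=100.0000
  t=3,j=0: stock 40.5322 → up 51.4760 (V=100.0000), down 34.4524 (V=0.0000). Price 63.6289; hedge Δ=5.8742, bond B=-174.4663.
  t=3,j=1: stock 60.5600 → up 76.9111 (V=100.0000), down 51.4760 (V=100.0000). Price 86.2069; hedge Δ=0.0000, bond B=86.2069.
  t=3,j=2: stock 90.4837 → up 114.9143 (V=100.0000), down 76.9111 (V=100.0000). Price 86.2069; hedge Δ=0.0000, bond B=86.2069.
  t=3,j=3: stock 135.1933 → up 171.6955 (V=100.0000), down 114.9143 (V=100.0000). Price 86.2069; hedge Δ=0.0000, bond B=86.2069.
  t=2,j=0: stock 47.6850 → up 60.5599 (V=86.2069), down 40.5322 (V=63.6289). Price 69.2186; hedge Δ=1.1273, bond B=15.4615.
  t=2,j=1: stock 71.2470 → up 90.4837 (V=86.2069), down 60.5600 (V=86.2069). Price 74.3163; hedge Δ=0.0000, bond B=74.3163.
  t=2,j=2: stock 106.4514 → up 135.1933 (V=86.2069), down 90.4837 (V=86.2069). Price 74.3163; hedge Δ=0.0000, bond B=74.3163.
  t=1,j=0: stock 56.1000 → up 71.2470 (V=74.3163), down 47.6850 (V=69.2186). Price 62.9148; hedge Δ=0.2164, bond B=50.7775.
  t=1,j=1: stock 83.8200 → up 106.4514 (V=74.3163), down 71.2470 (V=74.3163). Price 64.0658; hedge Δ=0.0000, bond B=64.0658.
  t=0,j=0: stock 66.0000 → up 83.8200 (V=64.0658), down 56.1000 (V=62.9148). Price 54.9692; hedge Δ=0.0415, bond B=52.2289.
Verification: the root portfolio costs Δ(0,0)·S0 + B(0,0) = 54.9692, matching V0.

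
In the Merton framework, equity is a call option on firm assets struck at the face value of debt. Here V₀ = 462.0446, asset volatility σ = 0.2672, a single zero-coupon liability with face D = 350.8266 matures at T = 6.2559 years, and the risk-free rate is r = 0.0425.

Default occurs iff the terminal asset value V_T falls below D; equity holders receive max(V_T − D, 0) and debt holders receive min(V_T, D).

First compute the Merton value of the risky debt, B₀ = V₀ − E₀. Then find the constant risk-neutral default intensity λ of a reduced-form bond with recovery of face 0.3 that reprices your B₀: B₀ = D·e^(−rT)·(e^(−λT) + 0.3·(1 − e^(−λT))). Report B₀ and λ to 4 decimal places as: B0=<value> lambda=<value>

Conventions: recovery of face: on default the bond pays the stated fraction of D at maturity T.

Equity is a call on the firm's assets struck at D = 350.8266:
d₁ = [ln(V₀/D) + (r + σ²/2)T] / (σ√T)
   = [ln(462.0446/350.8266) + (0.0425 + 0.5·0.2672²)·6.2559] / (0.2672·√6.2559)
   = [0.275369 + 0.489198] / 0.668315 = 1.144023
d₂ = d₁ − σ√T = 1.144023 − 0.668315 = 0.475707
N(d₁) = 0.873693,  N(d₂) = 0.682859,  e^(−rT) = 0.766534
E₀ = V₀·N(d₁) − D·e^(−rT)·N(d₂)
   = 462.0446·0.873693 − 350.8266·0.766534·0.682859 = 220.050305
B₀ = V₀ − E₀ = 462.0446 − 220.050305 = 241.994295
e^(−λT) = (B₀·e^(rT)/D − 0.3)/(1 − 0.3) = (241.9943·1.304573/350.8266 − 0.3)/0.7 = 0.85696075
λ = −ln(0.85696075)/6.2559 = 0.024675

B0=241.9943 lambda=0.0247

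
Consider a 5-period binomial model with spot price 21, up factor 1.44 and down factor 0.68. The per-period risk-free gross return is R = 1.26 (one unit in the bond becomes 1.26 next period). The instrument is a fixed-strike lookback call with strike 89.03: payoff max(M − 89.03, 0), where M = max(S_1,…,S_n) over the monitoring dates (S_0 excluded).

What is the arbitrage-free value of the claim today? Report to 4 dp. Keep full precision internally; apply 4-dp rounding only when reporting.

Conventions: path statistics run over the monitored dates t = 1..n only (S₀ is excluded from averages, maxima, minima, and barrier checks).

price = 3.3737

No-arbitrage gives p* = (R−d)/(u−d) = 0.7632: enumerate every path, weight its payoff by its p*-probability, and discount by R^5.
Enumerate all 2^5 = 32 price paths (U = up ×1.44, D = down ×0.68); each path with k up-moves has probability p*^k·(1−p*)^(5−k).
DDDDD: M=14.2800, payoff=0.0000, prob=0.000745
UDDDD: M=30.2400, payoff=0.0000, prob=0.002401
DUDDD: M=20.5632, payoff=0.0000, prob=0.002401
UUDDD: M=43.5456, payoff=0.0000, prob=0.007738
DDUDD: M=14.2800, payoff=0.0000, prob=0.002401
UDUDD: M=30.2400, payoff=0.0000, prob=0.007738
DUUDD: M=29.6110, payoff=0.0000, prob=0.007738
UUUDD: M=62.7057, payoff=0.0000, prob=0.024932
DDDUD: M=14.2800, payoff=0.0000, prob=0.002401
UDDUD: M=30.2400, payoff=0.0000, prob=0.007738
DUDUD: M=20.5632, payoff=0.0000, prob=0.007738
UUDUD: M=43.5456, payoff=0.0000, prob=0.024932
DDUUD: M=20.1355, payoff=0.0000, prob=0.007738
UDUUD: M=42.6399, payoff=0.0000, prob=0.024932
DUUUD: M=42.6399, payoff=0.0000, prob=0.024932
UUUUD: M=90.2962, payoff=1.2662, prob=0.080337
DDDDU: M=14.2800, payoff=0.0000, prob=0.002401
UDDDU: M=30.2400, payoff=0.0000, prob=0.007738
DUDDU: M=20.5632, payoff=0.0000, prob=0.007738
UUDDU: M=43.5456, payoff=0.0000, prob=0.024932
DDUDU: M=14.2800, payoff=0.0000, prob=0.007738
UDUDU: M=30.2400, payoff=0.0000, prob=0.024932
DUUDU: M=29.6110, payoff=0.0000, prob=0.024932
UUUDU: M=62.7057, payoff=0.0000, prob=0.080337
DDDUU: M=14.2800, payoff=0.0000, prob=0.007738
UDDUU: M=30.2400, payoff=0.0000, prob=0.024932
DUDUU: M=28.9951, payoff=0.0000, prob=0.024932
UUDUU: M=61.4014, payoff=0.0000, prob=0.080337
DDUUU: M=28.9951, payoff=0.0000, prob=0.024932
UDUUU: M=61.4014, payoff=0.0000, prob=0.080337
DUUUU: M=61.4014, payoff=0.0000, prob=0.080337
UUUUU: M=130.0265, payoff=40.9965, prob=0.258864
Price = Σ prob·payoff / R^5 = 10.714237 / 3.175797 = 3.3737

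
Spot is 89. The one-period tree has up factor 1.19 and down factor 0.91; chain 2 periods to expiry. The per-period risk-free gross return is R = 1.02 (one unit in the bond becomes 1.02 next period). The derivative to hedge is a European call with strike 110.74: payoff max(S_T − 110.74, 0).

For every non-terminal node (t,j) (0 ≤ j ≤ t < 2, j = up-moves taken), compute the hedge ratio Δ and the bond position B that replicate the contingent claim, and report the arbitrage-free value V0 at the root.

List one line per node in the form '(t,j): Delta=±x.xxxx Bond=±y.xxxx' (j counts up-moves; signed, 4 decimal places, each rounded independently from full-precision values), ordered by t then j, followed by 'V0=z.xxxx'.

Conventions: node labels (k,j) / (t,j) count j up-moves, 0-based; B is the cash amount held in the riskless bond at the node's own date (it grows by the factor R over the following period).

The replicating-portfolio and risk-neutral prices coincide; use p* = (1.02−0.91)/(1.19−0.91) = 0.3929 for the latter.
Terminal payoffs: V(2,0)=0.0000, V(2,1)=0.0000, V(2,2)=15.2929
  t=1,j=0: stock 80.9900 → up 96.3781 (V=0.0000), down 73.7009 (V=0.0000). Price 0.0000; hedge Δ=0.0000, bond B=0.0000.
  t=1,j=1: stock 105.9100 → up 126.0329 (V=15.2929), down 96.3781 (V=0.0000). Price 5.8901; hedge Δ=0.5157, bond B=-48.7274.
  t=0,j=0: stock 89.0000 → up 105.9100 (V=5.8901), down 80.9900 (V=0.0000). Price 2.2686; hedge Δ=0.2364, bond B=-18.7675.
Check: Δ(0,0)·S0 + B(0,0) = 2.2686 = V0.

(0,0): Delta=0.2364 Bond=-18.7675
(1,0): Delta=0.0000 Bond=0.0000
(1,1): Delta=0.5157 Bond=-48.7274
V0=2.2686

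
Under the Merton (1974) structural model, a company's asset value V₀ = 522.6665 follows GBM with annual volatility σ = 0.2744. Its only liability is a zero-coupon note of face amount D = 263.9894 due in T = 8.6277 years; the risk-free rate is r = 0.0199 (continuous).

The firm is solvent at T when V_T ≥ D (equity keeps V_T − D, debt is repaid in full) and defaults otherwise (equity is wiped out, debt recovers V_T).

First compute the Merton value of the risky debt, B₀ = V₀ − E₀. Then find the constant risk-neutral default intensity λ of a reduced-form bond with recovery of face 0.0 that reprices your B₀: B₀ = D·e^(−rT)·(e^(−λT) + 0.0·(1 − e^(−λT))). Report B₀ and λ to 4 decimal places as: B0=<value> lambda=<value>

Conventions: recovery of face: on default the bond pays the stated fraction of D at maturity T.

With assets at 522.6665 and a single debt payment of 263.9894 at 8.6277 years:
d₁ = [ln(V₀/D) + (r + σ²/2)T] / (σ√T)
   = [ln(522.6665/263.9894) + (0.0199 + 0.5·0.2744²)·8.6277] / (0.2744·√8.6277)
   = [0.683035 + 0.496504] / 0.805994 = 1.463459
d₂ = d₁ − σ√T = 1.463459 − 0.805994 = 0.657465
N(d₁) = 0.928329,  N(d₂) = 0.744559,  e^(−rT) = 0.842239
E₀ = V₀·N(d₁) − D·e^(−rT)·N(d₂)
   = 522.6665·0.928329 − 263.9894·0.842239·0.744559 = 319.659587
B₀ = V₀ − E₀ = 522.6665 − 319.659587 = 203.006913
e^(−λT) = (B₀·e^(rT)/D − 0)/(1 − 0) = (203.0069·1.187311/263.9894 − 0)/1 = 0.91303802
λ = −ln(0.91303802)/8.6277 = 0.010545

B0=203.0069 lambda=0.0105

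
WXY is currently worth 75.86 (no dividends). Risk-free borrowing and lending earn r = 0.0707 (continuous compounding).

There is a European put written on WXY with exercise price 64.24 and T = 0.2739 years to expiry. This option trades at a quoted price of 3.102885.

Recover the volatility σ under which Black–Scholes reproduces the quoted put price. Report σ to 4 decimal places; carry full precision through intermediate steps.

At σ = 0.5502 the Black–Scholes value reproduces the quote:
σ√T = 0.5502·√0.2739 = 0.287950
d₁ = (ln(S/K) + (r+σ²/2)T) / (σ√T) = (ln(75.86/64.24) + (0.0707+0.5502²/2)·0.2739) / 0.287950 = (0.166263 + 0.060822) / 0.287950 = 0.788630
d₂ = d₁ − σ√T = 0.788630 − 0.287950 = 0.500680
e^{−rT} = 0.980822
N(−d₁) = 0.215164,  N(−d₂) = 0.308298
V = K·e^{−rT}·N(−d₂) − S·N(−d₁) = 19.425241 − 16.322356 = 3.102885 (equal to the quote); since ∂V/∂σ > 0 for all σ, the implied volatility is unique

sigma = 0.5502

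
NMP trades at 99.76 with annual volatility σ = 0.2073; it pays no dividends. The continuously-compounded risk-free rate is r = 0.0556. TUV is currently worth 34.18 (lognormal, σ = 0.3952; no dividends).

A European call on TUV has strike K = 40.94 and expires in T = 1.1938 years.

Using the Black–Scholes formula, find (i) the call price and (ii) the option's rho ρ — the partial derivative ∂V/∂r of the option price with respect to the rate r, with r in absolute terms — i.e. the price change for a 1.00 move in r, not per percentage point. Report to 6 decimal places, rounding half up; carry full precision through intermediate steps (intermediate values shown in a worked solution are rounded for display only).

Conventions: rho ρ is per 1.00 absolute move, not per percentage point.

price = 4.341589
ρ = 14.432731

σ√T = 0.3952·√1.1938 = 0.431800
d₁ = (ln(S/K) + (r+σ²/2)T) / (σ√T) = (ln(34.18/40.94) + (0.0556+0.3952²/2)·1.1938) / 0.431800 = (-0.180467 + 0.159601) / 0.431800 = -0.048323
d₂ = d₁ − σ√T = -0.048323 − 0.431800 = -0.480123
e^{−rT} = 0.935780
N(d₁) = 0.480729,  N(d₂) = 0.315570
Call price V = S·N(d₁) − K·e^{−rT}·N(d₂) = 16.431328 − 12.089739 = 4.341589
ρ = K·T·e^{−rT}·N(d₂) = 14.432731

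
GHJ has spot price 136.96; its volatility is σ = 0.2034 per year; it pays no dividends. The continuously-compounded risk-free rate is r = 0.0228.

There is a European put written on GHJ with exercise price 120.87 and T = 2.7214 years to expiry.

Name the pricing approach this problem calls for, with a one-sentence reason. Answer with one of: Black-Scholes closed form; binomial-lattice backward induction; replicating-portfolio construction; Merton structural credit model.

framework: Black-Scholes closed form

Key observation: the strike-120.87 put on GHJ is European-exercise on a continuously-modelled lognormal underlying, so its value is a single closed-form evaluation.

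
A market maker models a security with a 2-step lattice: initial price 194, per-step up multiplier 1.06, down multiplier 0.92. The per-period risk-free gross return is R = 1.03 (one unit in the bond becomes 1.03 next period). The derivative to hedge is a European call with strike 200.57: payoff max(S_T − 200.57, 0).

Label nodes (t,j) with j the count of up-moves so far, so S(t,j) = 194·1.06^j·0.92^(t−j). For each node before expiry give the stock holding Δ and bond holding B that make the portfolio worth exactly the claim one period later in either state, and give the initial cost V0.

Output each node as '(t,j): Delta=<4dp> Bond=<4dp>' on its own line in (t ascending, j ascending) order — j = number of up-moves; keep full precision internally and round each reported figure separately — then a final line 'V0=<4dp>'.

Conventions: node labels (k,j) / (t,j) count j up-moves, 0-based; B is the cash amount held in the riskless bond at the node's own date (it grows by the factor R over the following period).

Under the risk-neutral measure, an up-move has probability p* = (R−d)/(u−d) = 0.7857 and values discount at R = 1.03.
Terminal payoffs: V(2,0)=0.0000, V(2,1)=0.0000, V(2,2)=17.4084
(1,0): S=178.4800. Δ = (V_up−V_dn)/(S_up−S_dn) = (0.0000−0.0000)/(189.1888−164.2016) = 0.0000. V = [p*·0.0000 + (1−p*)·0.0000]/1.03 = 0.0000. B = V − Δ·S = 0.0000.
(1,1): S=205.6400. Δ = (V_up−V_dn)/(S_up−S_dn) = (17.4084−0.0000)/(217.9784−189.1888) = 0.6047. V = [p*·17.4084 + (1−p*)·0.0000]/1.03 = 13.2796. B = V − Δ·S = -111.0661.
(0,0): S=194.0000. Δ = (V_up−V_dn)/(S_up−S_dn) = (13.2796−0.0000)/(205.6400−178.4800) = 0.4889. V = [p*·13.2796 + (1−p*)·0.0000]/1.03 = 10.1301. B = V − Δ·S = -84.7245.
As a check, the time-0 holding Δ(0,0)·S0 + B(0,0) comes to 10.1301 — exactly V0.

(0,0): Delta=0.4889 Bond=-84.7245
(1,0): Delta=0.0000 Bond=0.0000
(1,1): Delta=0.6047 Bond=-111.0661
V0=10.1301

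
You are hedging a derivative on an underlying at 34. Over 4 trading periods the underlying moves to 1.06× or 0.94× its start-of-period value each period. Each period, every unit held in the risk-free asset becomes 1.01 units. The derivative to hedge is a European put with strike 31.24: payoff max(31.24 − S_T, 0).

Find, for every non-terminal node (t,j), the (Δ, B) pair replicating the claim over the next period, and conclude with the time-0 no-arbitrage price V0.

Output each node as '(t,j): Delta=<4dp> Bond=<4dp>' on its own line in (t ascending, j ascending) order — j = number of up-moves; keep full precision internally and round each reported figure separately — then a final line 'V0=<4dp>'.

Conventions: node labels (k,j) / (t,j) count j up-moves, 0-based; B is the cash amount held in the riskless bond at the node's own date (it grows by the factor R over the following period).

Since d<R<u, set p* = (R−d)/(u−d) = 0.5833; price each node as the discounted p*-expectation of its children.
Payoffs at expiry: V(4,0)=4.6945, V(4,1)=1.3058, V(4,2)=0.0000, V(4,3)=0.0000, V(4,4)=0.0000
Node (3,0) S=28.2399: V=(p*·1.3058+(1−p*)·4.6945)/1.01=2.6908; Δ=(1.3058−4.6945)/(29.9342−26.5455)=-1.0000; B=V−Δ·S=30.9307
Node (3,1) S=31.8449: V=(p*·0.0000+(1−p*)·1.3058)/1.01=0.5387; Δ=(0.0000−1.3058)/(33.7556−29.9342)=-0.3417; B=V−Δ·S=11.4199
Node (3,2) S=35.9103: V=(p*·0.0000+(1−p*)·0.0000)/1.01=0.0000; Δ=(0.0000−0.0000)/(38.0649−33.7556)=0.0000; B=V−Δ·S=0.0000
Node (3,3) S=40.4945: V=(p*·0.0000+(1−p*)·0.0000)/1.01=0.0000; Δ=(0.0000−0.0000)/(42.9242−38.0649)=0.0000; B=V−Δ·S=0.0000
Node (2,0) S=30.0424: V=(p*·0.5387+(1−p*)·2.6908)/1.01=1.4212; Δ=(0.5387−2.6908)/(31.8449−28.2399)=-0.5970; B=V−Δ·S=19.3559
Node (2,1) S=33.8776: V=(p*·0.0000+(1−p*)·0.5387)/1.01=0.2222; Δ=(0.0000−0.5387)/(35.9103−31.8449)=-0.1325; B=V−Δ·S=4.7112
Node (2,2) S=38.2024: V=(p*·0.0000+(1−p*)·0.0000)/1.01=0.0000; Δ=(0.0000−0.0000)/(40.4945−35.9103)=0.0000; B=V−Δ·S=0.0000
Node (1,0) S=31.9600: V=(p*·0.2222+(1−p*)·1.4212)/1.01=0.7147; Δ=(0.2222−1.4212)/(33.8776−30.0424)=-0.3126; B=V−Δ·S=10.7061
Node (1,1) S=36.0400: V=(p*·0.0000+(1−p*)·0.2222)/1.01=0.0917; Δ=(0.0000−0.2222)/(38.2024−33.8776)=-0.0514; B=V−Δ·S=1.9436
Node (0,0) S=34.0000: V=(p*·0.0917+(1−p*)·0.7147)/1.01=0.3478; Δ=(0.0917−0.7147)/(36.0400−31.9600)=-0.1527; B=V−Δ·S=5.5392
Sanity check at the root: Δ(0,0)·S0 + B(0,0) reproduces V0 = 0.3478.

(0,0): Delta=-0.1527 Bond=5.5392
(1,0): Delta=-0.3126 Bond=10.7061
(1,1): Delta=-0.0514 Bond=1.9436
(2,0): Delta=-0.5970 Bond=19.3559
(2,1): Delta=-0.1325 Bond=4.7112
(2,2): Delta=0.0000 Bond=0.0000
(3,0): Delta=-1.0000 Bond=30.9307
(3,1): Delta=-0.3417 Bond=11.4199
(3,2): Delta=0.0000 Bond=0.0000
(3,3): Delta=0.0000 Bond=0.0000
V0=0.3478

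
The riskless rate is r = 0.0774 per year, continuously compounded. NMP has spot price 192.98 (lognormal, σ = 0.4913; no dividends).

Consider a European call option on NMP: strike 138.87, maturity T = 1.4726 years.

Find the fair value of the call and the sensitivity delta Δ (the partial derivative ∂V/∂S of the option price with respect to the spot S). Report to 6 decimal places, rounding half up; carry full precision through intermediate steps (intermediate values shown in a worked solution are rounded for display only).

price = 80.998769
Δ = 0.851106

σ√T = 0.4913·√1.4726 = 0.596196
d₁ = (ln(S/K) + (r+σ²/2)T) / (σ√T) = (ln(192.98/138.87) + (0.0774+0.4913²/2)·1.4726) / 0.596196 = (0.329048 + 0.291704) / 0.596196 = 1.041188
d₂ = d₁ − σ√T = 1.041188 − 0.596196 = 0.444992
e^{−rT} = 0.892276
N(d₁) = 0.851106,  N(d₂) = 0.671837
Call price V = S·N(d₁) − K·e^{−rT}·N(d₂) = 164.246422 − 83.247652 = 80.998769
Δ = N(d₁) = 0.851106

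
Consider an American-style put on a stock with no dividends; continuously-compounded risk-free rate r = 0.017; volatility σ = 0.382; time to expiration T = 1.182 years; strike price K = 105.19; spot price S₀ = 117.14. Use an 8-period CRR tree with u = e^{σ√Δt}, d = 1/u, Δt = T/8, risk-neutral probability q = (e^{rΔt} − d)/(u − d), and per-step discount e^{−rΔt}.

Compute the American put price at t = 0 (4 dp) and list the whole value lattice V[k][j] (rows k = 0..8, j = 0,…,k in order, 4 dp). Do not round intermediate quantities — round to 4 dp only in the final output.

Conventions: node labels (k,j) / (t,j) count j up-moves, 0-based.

Δt=0.14775, u=1.15816, d=0.86344, q=0.47189, disc=e^(-rΔt)=0.99749
k=8 terminal: V=max(K-S,0) → 69.0031 56.6511 40.0829 17.8594 0.0000 0.0000 0.0000 0.0000 0.0000
k=7: j=0 S=41.9103 intr=63.2797 cont=63.0159 V=63.2797[EX]; j=1 S=56.2159 intr=48.9741 cont=48.7103 V=48.9741[EX]; j=2 S=75.4045 intr=29.7855 cont=29.5216 V=29.7855[EX]; j=3 S=101.1430 intr=4.0470 cont=9.4080 V=9.4080[hold]; j=4 S=135.6671 intr=0.0000 cont=0.0000 V=0.0000[hold]; j=5 S=181.9755 intr=0.0000 cont=0.0000 V=0.0000[hold]; j=6 S=244.0909 intr=0.0000 cont=0.0000 V=0.0000[hold]; j=7 S=327.4086 intr=0.0000 cont=0.0000 V=0.0000[hold]
k=6: j=0 S=48.5389 intr=56.6511 cont=56.3873 V=56.6511[EX]; j=1 S=65.1071 intr=40.0829 cont=39.8190 V=40.0829[EX]; j=2 S=87.3306 intr=17.8594 cont=20.1190 V=20.1190[hold]; j=3 S=117.1400 intr=0.0000 cont=4.9560 V=4.9560[hold]; j=4 S=157.1244 intr=0.0000 cont=0.0000 V=0.0000[hold]; j=5 S=210.7571 intr=0.0000 cont=0.0000 V=0.0000[hold]; j=6 S=282.6968 intr=0.0000 cont=0.0000 V=0.0000[hold]
k=5: j=0 S=56.2159 intr=48.9741 cont=48.7103 V=48.9741[EX]; j=1 S=75.4045 intr=29.7855 cont=30.5852 V=30.5852[hold]; j=2 S=101.1430 intr=4.0470 cont=12.9312 V=12.9312[hold]; j=3 S=135.6671 intr=0.0000 cont=2.6108 V=2.6108[hold]; j=4 S=181.9755 intr=0.0000 cont=0.0000 V=0.0000[hold]; j=5 S=244.0909 intr=0.0000 cont=0.0000 V=0.0000[hold]
k=4: j=0 S=65.1071 intr=40.0829 cont=40.1955 V=40.1955[hold]; j=1 S=87.3306 intr=17.8594 cont=22.1986 V=22.1986[hold]; j=2 S=117.1400 intr=0.0000 cont=8.0409 V=8.0409[hold]; j=3 S=157.1244 intr=0.0000 cont=1.3753 V=1.3753[hold]; j=4 S=210.7571 intr=0.0000 cont=0.0000 V=0.0000[hold]
k=3: j=0 S=75.4045 intr=29.7855 cont=31.6234 V=31.6234[hold]; j=1 S=101.1430 intr=4.0470 cont=15.4788 V=15.4788[hold]; j=2 S=135.6671 intr=0.0000 cont=4.8832 V=4.8832[hold]; j=3 S=181.9755 intr=0.0000 cont=0.7245 V=0.7245[hold]
k=2: j=0 S=87.3306 intr=17.8594 cont=23.9447 V=23.9447[hold]; j=1 S=117.1400 intr=0.0000 cont=10.4525 V=10.4525[hold]; j=2 S=157.1244 intr=0.0000 cont=2.9134 V=2.9134[hold]
k=1: j=0 S=101.1430 intr=4.0470 cont=17.5338 V=17.5338[hold]; j=1 S=135.6671 intr=0.0000 cont=6.8776 V=6.8776[hold]
k=0: j=0 S=117.1400 intr=0.0000 cont=12.4739 V=12.4739[hold]

price = 12.4739
tree:
12.4739
17.5338 6.8776
23.9447 10.4525 2.9134
31.6234 15.4788 4.8832 0.7245
40.1955 22.1986 8.0409 1.3753 0.0000
48.9741 30.5852 12.9312 2.6108 0.0000 0.0000
56.6511 40.0829 20.1190 4.9560 0.0000 0.0000 0.0000
63.2797 48.9741 29.7855 9.4080 0.0000 0.0000 0.0000 0.0000
69.0031 56.6511 40.0829 17.8594 0.0000 0.0000 0.0000 0.0000 0.0000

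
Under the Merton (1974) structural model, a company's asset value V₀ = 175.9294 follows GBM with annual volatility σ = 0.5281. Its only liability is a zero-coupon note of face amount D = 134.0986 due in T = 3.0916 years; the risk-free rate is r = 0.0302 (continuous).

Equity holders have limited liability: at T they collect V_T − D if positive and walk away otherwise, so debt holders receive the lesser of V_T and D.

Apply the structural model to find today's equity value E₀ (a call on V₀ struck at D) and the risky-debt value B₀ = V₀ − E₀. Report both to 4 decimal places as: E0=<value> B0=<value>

E0=83.9074 B0=92.0220

Equity is a call on the firm's assets struck at D = 134.0986:
d₁ = [ln(V₀/D) + (r + σ²/2)T] / (σ√T)
   = [ln(175.9294/134.0986) + (0.0302 + 0.5·0.5281²)·3.0916] / (0.5281·√3.0916)
   = [0.271507 + 0.524474] / 0.928555 = 0.857225
d₂ = d₁ − σ√T = 0.857225 − 0.928555 = -0.071330
N(d₁) = 0.804340,  N(d₂) = 0.471568,  e^(−rT) = 0.910860
E₀ = V₀·N(d₁) − D·e^(−rT)·N(d₂)
   = 175.9294·0.804340 − 134.0986·0.910860·0.471568 = 83.907395
B₀ = V₀ − E₀ = 175.9294 − 83.907395 = 92.022005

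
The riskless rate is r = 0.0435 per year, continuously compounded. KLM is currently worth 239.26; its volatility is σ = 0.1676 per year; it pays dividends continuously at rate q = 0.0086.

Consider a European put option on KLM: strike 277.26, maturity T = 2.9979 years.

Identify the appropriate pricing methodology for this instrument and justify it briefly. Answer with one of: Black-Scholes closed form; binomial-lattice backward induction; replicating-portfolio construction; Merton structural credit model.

framework: Black-Scholes closed form

Key observation: with KLM following a GBM at constant σ and r, the European put struck at 277.26 prices in closed form — nothing here needs a stepwise model or a balance sheet.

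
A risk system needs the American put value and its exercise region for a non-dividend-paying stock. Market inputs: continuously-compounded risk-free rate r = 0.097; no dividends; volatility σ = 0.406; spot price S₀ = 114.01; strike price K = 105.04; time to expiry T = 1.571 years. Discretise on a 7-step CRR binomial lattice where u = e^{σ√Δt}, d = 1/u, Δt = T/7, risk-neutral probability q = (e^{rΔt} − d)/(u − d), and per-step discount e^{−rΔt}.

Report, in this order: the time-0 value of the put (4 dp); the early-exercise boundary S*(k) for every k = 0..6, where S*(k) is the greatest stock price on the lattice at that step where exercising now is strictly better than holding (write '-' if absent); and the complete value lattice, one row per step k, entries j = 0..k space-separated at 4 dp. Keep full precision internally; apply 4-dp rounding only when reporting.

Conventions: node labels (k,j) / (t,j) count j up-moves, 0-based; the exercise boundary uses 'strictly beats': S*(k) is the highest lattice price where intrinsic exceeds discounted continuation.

price = 12.4533
boundary = - - - 64.0249 52.8223 64.0249 77.6033
tree:
12.4533
19.1286 6.5507
28.5039 10.9093 2.6282
41.0151 17.6640 4.8633 0.5852
52.2177 27.5807 8.8590 1.2179 0.0000
61.4601 41.0151 15.8102 2.5347 0.0000 0.0000
69.0854 52.2177 27.4367 5.2752 0.0000 0.0000 0.0000
75.3764 61.4601 41.0151 10.9786 0.0000 0.0000 0.0000 0.0000

Δt=0.22443  u=1.21208  d=0.82503  q=0.50892  discount=0.97847
step 7 (expiry): payoffs max(K−S,0) = 75.3764 61.4601 41.0151 10.9786 0.0000 0.0000 0.0000 0.0000
step 6: (k=6,j=0): S=35.9546, K−S=69.0854, hold=66.8234 ⇒ V=69.0854 exercise | (k=6,j=1): S=52.8223, K−S=52.2177, hold=49.9557 ⇒ V=52.2177 exercise | (k=6,j=2): S=77.6033, K−S=27.4367, hold=25.1747 ⇒ V=27.4367 exercise | (k=6,j=3): S=114.0100, K−S=0.0000, hold=5.2752 ⇒ V=5.2752 continue | (k=6,j=4): S=167.4965, K−S=0.0000, hold=0.0000 ⇒ V=0.0000 continue | (k=6,j=5): S=246.0754, K−S=0.0000, hold=0.0000 ⇒ V=0.0000 continue | (k=6,j=6): S=361.5189, K−S=0.0000, hold=0.0000 ⇒ V=0.0000 continue  boundary S*=77.6033
step 5: (k=5,j=0): S=43.5799, K−S=61.4601, hold=59.1981 ⇒ V=61.4601 exercise | (k=5,j=1): S=64.0249, K−S=41.0151, hold=38.7531 ⇒ V=41.0151 exercise | (k=5,j=2): S=94.0614, K−S=10.9786, hold=15.8102 ⇒ V=15.8102 continue | (k=5,j=3): S=138.1893, K−S=0.0000, hold=2.5347 ⇒ V=2.5347 continue | (k=5,j=4): S=203.0191, K−S=0.0000, hold=0.0000 ⇒ V=0.0000 continue | (k=5,j=5): S=298.2632, K−S=0.0000, hold=0.0000 ⇒ V=0.0000 continue  boundary S*=64.0249
step 4: (k=4,j=0): S=52.8223, K−S=52.2177, hold=49.9557 ⇒ V=52.2177 exercise | (k=4,j=1): S=77.6033, K−S=27.4367, hold=27.5807 ⇒ V=27.5807 continue | (k=4,j=2): S=114.0100, K−S=0.0000, hold=8.8590 ⇒ V=8.8590 continue | (k=4,j=3): S=167.4965, K−S=0.0000, hold=1.2179 ⇒ V=1.2179 continue | (k=4,j=4): S=246.0754, K−S=0.0000, hold=0.0000 ⇒ V=0.0000 continue  boundary S*=52.8223
step 3: (k=3,j=0): S=64.0249, K−S=41.0151, hold=38.8248 ⇒ V=41.0151 exercise | (k=3,j=1): S=94.0614, K−S=10.9786, hold=17.6640 ⇒ V=17.6640 continue | (k=3,j=2): S=138.1893, K−S=0.0000, hold=4.8633 ⇒ V=4.8633 continue | (k=3,j=3): S=203.0191, K−S=0.0000, hold=0.5852 ⇒ V=0.5852 continue  boundary S*=64.0249
step 2: (k=2,j=0): S=77.6033, K−S=27.4367, hold=28.5039 ⇒ V=28.5039 continue | (k=2,j=1): S=114.0100, K−S=0.0000, hold=10.9093 ⇒ V=10.9093 continue | (k=2,j=2): S=167.4965, K−S=0.0000, hold=2.6282 ⇒ V=2.6282 continue  boundary S*=-
step 1: (k=1,j=0): S=94.0614, K−S=10.9786, hold=19.1286 ⇒ V=19.1286 continue | (k=1,j=1): S=138.1893, K−S=0.0000, hold=6.5507 ⇒ V=6.5507 continue  boundary S*=-
step 0: (k=0,j=0): S=114.0100, K−S=0.0000, hold=12.4533 ⇒ V=12.4533 continue  boundary S*=-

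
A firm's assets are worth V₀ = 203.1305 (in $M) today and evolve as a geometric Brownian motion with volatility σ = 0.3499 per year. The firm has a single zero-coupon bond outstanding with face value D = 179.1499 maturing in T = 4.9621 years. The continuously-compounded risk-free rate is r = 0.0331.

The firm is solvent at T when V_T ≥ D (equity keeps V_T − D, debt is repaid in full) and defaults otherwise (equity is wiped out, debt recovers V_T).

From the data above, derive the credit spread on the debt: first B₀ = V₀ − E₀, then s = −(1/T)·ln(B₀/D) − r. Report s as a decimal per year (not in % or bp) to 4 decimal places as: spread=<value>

Work the structural quantities from V₀ = 203.1305 against face 179.1499:
d₁ = [ln(V₀/D) + (r + σ²/2)T] / (σ√T)
   = [ln(203.1305/179.1499) + (0.0331 + 0.5·0.3499²)·4.9621] / (0.3499·√4.9621)
   = [0.125626 + 0.468000] / 0.779429 = 0.761617
d₂ = d₁ − σ√T = 0.761617 − 0.779429 = -0.017813
N(d₁) = 0.776856,  N(d₂) = 0.492894,  e^(−rT) = 0.848534
E₀ = V₀·N(d₁) − D·e^(−rT)·N(d₂)
   = 203.1305·0.776856 − 179.1499·0.848534·0.492894 = 82.875891
B₀ = V₀ − E₀ = 203.1305 − 82.875891 = 120.254609
spread = −(1/T)·ln(B₀/D) − r = −(1/4.9621)·ln(120.254609/179.1499) − 0.0331 = 0.04723124

spread=0.0472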